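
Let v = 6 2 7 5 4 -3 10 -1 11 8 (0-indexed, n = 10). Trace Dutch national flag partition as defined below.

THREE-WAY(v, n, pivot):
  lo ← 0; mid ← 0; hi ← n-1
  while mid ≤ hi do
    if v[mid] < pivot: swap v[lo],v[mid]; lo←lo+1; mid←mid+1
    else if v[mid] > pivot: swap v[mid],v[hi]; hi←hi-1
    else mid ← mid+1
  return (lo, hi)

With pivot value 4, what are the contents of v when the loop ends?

lo=0 mid=0 hi=9
6>4: swap(0,9), hi=8 ⇒ 8 2 7 5 4 -3 10 -1 11 6
8>4: swap(0,8), hi=7 ⇒ 11 2 7 5 4 -3 10 -1 8 6
11>4: swap(0,7), hi=6 ⇒ -1 2 7 5 4 -3 10 11 8 6
-1<4: swap(0,0), lo=1 mid=1 ⇒ -1 2 7 5 4 -3 10 11 8 6
2<4: swap(1,1), lo=2 mid=2 ⇒ -1 2 7 5 4 -3 10 11 8 6
7>4: swap(2,6), hi=5 ⇒ -1 2 10 5 4 -3 7 11 8 6
10>4: swap(2,5), hi=4 ⇒ -1 2 -3 5 4 10 7 11 8 6
-3<4: swap(2,2), lo=3 mid=3 ⇒ -1 2 -3 5 4 10 7 11 8 6
5>4: swap(3,4), hi=3 ⇒ -1 2 -3 4 5 10 7 11 8 6
4=4: mid=4
done. lo=3 hi=3; v=-1 2 -3 4 5 10 7 11 8 6

-1 2 -3 4 5 10 7 11 8 6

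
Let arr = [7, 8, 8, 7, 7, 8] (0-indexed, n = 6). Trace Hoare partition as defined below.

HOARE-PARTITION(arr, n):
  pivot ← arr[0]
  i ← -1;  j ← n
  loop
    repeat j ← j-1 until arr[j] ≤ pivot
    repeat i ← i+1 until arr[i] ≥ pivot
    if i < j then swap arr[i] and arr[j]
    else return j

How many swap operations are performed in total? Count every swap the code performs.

pivot=7
j stops at 4 (7), i stops at 0 (7); swap ⇒ [7, 8, 8, 7, 7, 8]
j stops at 3 (7), i stops at 1 (8); swap ⇒ [7, 7, 8, 8, 7, 8]
j stops at 1, i stops at 2; i≥j ⇒ return 1. arr=[7, 7, 8, 8, 7, 8]

2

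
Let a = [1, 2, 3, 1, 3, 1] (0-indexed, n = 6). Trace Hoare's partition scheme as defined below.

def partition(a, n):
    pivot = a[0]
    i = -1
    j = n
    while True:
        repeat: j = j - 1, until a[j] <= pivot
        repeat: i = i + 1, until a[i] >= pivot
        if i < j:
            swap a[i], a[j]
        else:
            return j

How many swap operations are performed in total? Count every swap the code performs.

pivot = a[0] = 1; i = -1, j = 6
j→5 (a[5]=1≤1), i→0 (a[0]=1≥1); i<j, swap → [1, 2, 3, 1, 3, 1]
j→3 (a[3]=1≤1), i→1 (a[1]=2≥1); i<j, swap → [1, 1, 3, 2, 3, 1]
j→1, i→2; i≥j, return j=1. a = [1, 1, 3, 2, 3, 1]

2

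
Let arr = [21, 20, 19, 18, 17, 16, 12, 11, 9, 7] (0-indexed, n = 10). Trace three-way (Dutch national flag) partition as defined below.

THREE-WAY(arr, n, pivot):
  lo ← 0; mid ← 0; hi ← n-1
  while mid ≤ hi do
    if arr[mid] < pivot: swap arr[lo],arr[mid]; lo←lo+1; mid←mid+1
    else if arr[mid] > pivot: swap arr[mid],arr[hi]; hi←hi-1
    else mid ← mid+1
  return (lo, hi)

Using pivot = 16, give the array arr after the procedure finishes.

pivot = 16; lo=0, mid=0, hi=9
arr[mid]=21>16: swap arr[0],arr[9]; hi=8 → [7, 20, 19, 18, 17, 16, 12, 11, 9, 21]
arr[mid]=7<16: swap arr[0],arr[0]; lo=1,mid=1 → [7, 20, 19, 18, 17, 16, 12, 11, 9, 21]
arr[mid]=20>16: swap arr[1],arr[8]; hi=7 → [7, 9, 19, 18, 17, 16, 12, 11, 20, 21]
arr[mid]=9<16: swap arr[1],arr[1]; lo=2,mid=2 → [7, 9, 19, 18, 17, 16, 12, 11, 20, 21]
arr[mid]=19>16: swap arr[2],arr[7]; hi=6 → [7, 9, 11, 18, 17, 16, 12, 19, 20, 21]
arr[mid]=11<16: swap arr[2],arr[2]; lo=3,mid=3 → [7, 9, 11, 18, 17, 16, 12, 19, 20, 21]
arr[mid]=18>16: swap arr[3],arr[6]; hi=5 → [7, 9, 11, 12, 17, 16, 18, 19, 20, 21]
arr[mid]=12<16: swap arr[3],arr[3]; lo=4,mid=4 → [7, 9, 11, 12, 17, 16, 18, 19, 20, 21]
arr[mid]=17>16: swap arr[4],arr[5]; hi=4 → [7, 9, 11, 12, 16, 17, 18, 19, 20, 21]
arr[mid]=16=16: mid=5
end: lo=4, hi=4; arr = [7, 9, 11, 12, 16, 17, 18, 19, 20, 21]

[7, 9, 11, 12, 16, 17, 18, 19, 20, 21]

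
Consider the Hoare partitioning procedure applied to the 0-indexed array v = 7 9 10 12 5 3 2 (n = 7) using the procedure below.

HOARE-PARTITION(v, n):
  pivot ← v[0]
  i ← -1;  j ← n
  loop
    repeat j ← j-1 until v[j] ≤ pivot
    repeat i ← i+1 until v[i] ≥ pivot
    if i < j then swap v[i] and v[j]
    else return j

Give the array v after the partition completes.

2 3 5 12 10 9 7

pivot = v[0] = 7; i = -1, j = 7
j→6 (v[6]=2≤7), i→0 (v[0]=7≥7); i<j, swap → 2 9 10 12 5 3 7
j→5 (v[5]=3≤7), i→1 (v[1]=9≥7); i<j, swap → 2 3 10 12 5 9 7
j→4 (v[4]=5≤7), i→2 (v[2]=10≥7); i<j, swap → 2 3 5 12 10 9 7
j→2, i→3; i≥j, return j=2. v = 2 3 5 12 10 9 7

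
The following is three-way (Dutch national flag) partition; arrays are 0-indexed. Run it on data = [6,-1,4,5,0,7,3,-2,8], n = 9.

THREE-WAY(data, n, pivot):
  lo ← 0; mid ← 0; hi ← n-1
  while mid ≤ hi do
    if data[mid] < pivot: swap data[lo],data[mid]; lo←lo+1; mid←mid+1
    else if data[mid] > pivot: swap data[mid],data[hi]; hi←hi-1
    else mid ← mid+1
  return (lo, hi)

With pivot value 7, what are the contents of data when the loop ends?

pivot = 7; lo=0, mid=0, hi=8
data[mid]=6<7: swap data[0],data[0]; lo=1,mid=1 → [6,-1,4,5,0,7,3,-2,8]
data[mid]=-1<7: swap data[1],data[1]; lo=2,mid=2 → [6,-1,4,5,0,7,3,-2,8]
data[mid]=4<7: swap data[2],data[2]; lo=3,mid=3 → [6,-1,4,5,0,7,3,-2,8]
data[mid]=5<7: swap data[3],data[3]; lo=4,mid=4 → [6,-1,4,5,0,7,3,-2,8]
data[mid]=0<7: swap data[4],data[4]; lo=5,mid=5 → [6,-1,4,5,0,7,3,-2,8]
data[mid]=7=7: mid=6
data[mid]=3<7: swap data[5],data[6]; lo=6,mid=7 → [6,-1,4,5,0,3,7,-2,8]
data[mid]=-2<7: swap data[6],data[7]; lo=7,mid=8 → [6,-1,4,5,0,3,-2,7,8]
data[mid]=8>7: swap data[8],data[8]; hi=7 → [6,-1,4,5,0,3,-2,7,8]
end: lo=7, hi=7; data = [6,-1,4,5,0,3,-2,7,8]

[6,-1,4,5,0,3,-2,7,8]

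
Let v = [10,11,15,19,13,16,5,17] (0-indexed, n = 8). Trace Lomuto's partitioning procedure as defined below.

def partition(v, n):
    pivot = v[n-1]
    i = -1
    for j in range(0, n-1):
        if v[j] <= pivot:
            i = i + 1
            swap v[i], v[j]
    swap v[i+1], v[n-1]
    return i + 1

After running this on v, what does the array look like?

[10,11,15,13,16,5,17,19]

pivot=17, i=-1
j=0: 10≤17, i=0, swap(0,0) ⇒ [10,11,15,19,13,16,5,17]
j=1: 11≤17, i=1, swap(1,1) ⇒ [10,11,15,19,13,16,5,17]
j=2: 15≤17, i=2, swap(2,2) ⇒ [10,11,15,19,13,16,5,17]
j=3: 19>17, skip
j=4: 13≤17, i=3, swap(3,4) ⇒ [10,11,15,13,19,16,5,17]
j=5: 16≤17, i=4, swap(4,5) ⇒ [10,11,15,13,16,19,5,17]
j=6: 5≤17, i=5, swap(5,6) ⇒ [10,11,15,13,16,5,19,17]
swap(6,7) ⇒ [10,11,15,13,16,5,17,19]; return 6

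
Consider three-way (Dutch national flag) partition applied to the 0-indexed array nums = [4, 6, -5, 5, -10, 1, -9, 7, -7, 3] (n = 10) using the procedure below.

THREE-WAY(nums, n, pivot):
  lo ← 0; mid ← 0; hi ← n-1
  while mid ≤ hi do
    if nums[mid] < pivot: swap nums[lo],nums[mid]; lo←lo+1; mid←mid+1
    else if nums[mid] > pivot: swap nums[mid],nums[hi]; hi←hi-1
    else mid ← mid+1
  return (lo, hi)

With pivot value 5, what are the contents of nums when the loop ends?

lo=0 mid=0 hi=9
4<5: swap(0,0), lo=1 mid=1 ⇒ [4, 6, -5, 5, -10, 1, -9, 7, -7, 3]
6>5: swap(1,9), hi=8 ⇒ [4, 3, -5, 5, -10, 1, -9, 7, -7, 6]
3<5: swap(1,1), lo=2 mid=2 ⇒ [4, 3, -5, 5, -10, 1, -9, 7, -7, 6]
-5<5: swap(2,2), lo=3 mid=3 ⇒ [4, 3, -5, 5, -10, 1, -9, 7, -7, 6]
5=5: mid=4
-10<5: swap(3,4), lo=4 mid=5 ⇒ [4, 3, -5, -10, 5, 1, -9, 7, -7, 6]
1<5: swap(4,5), lo=5 mid=6 ⇒ [4, 3, -5, -10, 1, 5, -9, 7, -7, 6]
-9<5: swap(5,6), lo=6 mid=7 ⇒ [4, 3, -5, -10, 1, -9, 5, 7, -7, 6]
7>5: swap(7,8), hi=7 ⇒ [4, 3, -5, -10, 1, -9, 5, -7, 7, 6]
-7<5: swap(6,7), lo=7 mid=8 ⇒ [4, 3, -5, -10, 1, -9, -7, 5, 7, 6]
done. lo=7 hi=7; nums=[4, 3, -5, -10, 1, -9, -7, 5, 7, 6]

[4, 3, -5, -10, 1, -9, -7, 5, 7, 6]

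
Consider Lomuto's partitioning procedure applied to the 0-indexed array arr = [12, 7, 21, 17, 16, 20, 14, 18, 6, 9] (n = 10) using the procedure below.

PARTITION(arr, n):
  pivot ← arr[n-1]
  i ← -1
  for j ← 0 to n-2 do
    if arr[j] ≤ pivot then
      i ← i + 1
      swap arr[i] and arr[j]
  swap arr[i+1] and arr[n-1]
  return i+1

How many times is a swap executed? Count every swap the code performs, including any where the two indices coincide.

pivot = arr[9] = 9; i = -1
j=0: arr[0]=12 > 9 → no swap
j=1: arr[1]=7 ≤ 9 → i=0, swap arr[0],arr[1] → [7, 12, 21, 17, 16, 20, 14, 18, 6, 9]
j=2: arr[2]=21 > 9 → no swap
j=3: arr[3]=17 > 9 → no swap
j=4: arr[4]=16 > 9 → no swap
j=5: arr[5]=20 > 9 → no swap
j=6: arr[6]=14 > 9 → no swap
j=7: arr[7]=18 > 9 → no swap
j=8: arr[8]=6 ≤ 9 → i=1, swap arr[1],arr[8] → [7, 6, 21, 17, 16, 20, 14, 18, 12, 9]
final swap arr[2],arr[9] → [7, 6, 9, 17, 16, 20, 14, 18, 12, 21]; return 2

3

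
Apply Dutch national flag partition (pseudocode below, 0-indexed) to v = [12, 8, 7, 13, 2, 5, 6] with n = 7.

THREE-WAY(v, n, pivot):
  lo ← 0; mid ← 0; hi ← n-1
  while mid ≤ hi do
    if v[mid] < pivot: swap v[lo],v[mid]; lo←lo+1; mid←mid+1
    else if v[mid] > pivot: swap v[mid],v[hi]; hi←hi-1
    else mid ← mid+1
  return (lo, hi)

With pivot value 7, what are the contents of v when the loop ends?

pivot = 7; lo=0, mid=0, hi=6
v[mid]=12>7: swap v[0],v[6]; hi=5 → [6, 8, 7, 13, 2, 5, 12]
v[mid]=6<7: swap v[0],v[0]; lo=1,mid=1 → [6, 8, 7, 13, 2, 5, 12]
v[mid]=8>7: swap v[1],v[5]; hi=4 → [6, 5, 7, 13, 2, 8, 12]
v[mid]=5<7: swap v[1],v[1]; lo=2,mid=2 → [6, 5, 7, 13, 2, 8, 12]
v[mid]=7=7: mid=3
v[mid]=13>7: swap v[3],v[4]; hi=3 → [6, 5, 7, 2, 13, 8, 12]
v[mid]=2<7: swap v[2],v[3]; lo=3,mid=4 → [6, 5, 2, 7, 13, 8, 12]
end: lo=3, hi=3; v = [6, 5, 2, 7, 13, 8, 12]

[6, 5, 2, 7, 13, 8, 12]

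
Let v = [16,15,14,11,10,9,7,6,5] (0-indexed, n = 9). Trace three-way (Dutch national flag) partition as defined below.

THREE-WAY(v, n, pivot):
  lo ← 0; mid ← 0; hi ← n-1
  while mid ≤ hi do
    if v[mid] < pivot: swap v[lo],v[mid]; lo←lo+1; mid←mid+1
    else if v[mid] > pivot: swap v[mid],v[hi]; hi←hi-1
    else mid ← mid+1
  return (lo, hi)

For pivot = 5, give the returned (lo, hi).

(0, 0)

pivot = 5; lo=0, mid=0, hi=8
v[mid]=16>5: swap v[0],v[8]; hi=7 → [5,15,14,11,10,9,7,6,16]
v[mid]=5=5: mid=1
v[mid]=15>5: swap v[1],v[7]; hi=6 → [5,6,14,11,10,9,7,15,16]
v[mid]=6>5: swap v[1],v[6]; hi=5 → [5,7,14,11,10,9,6,15,16]
v[mid]=7>5: swap v[1],v[5]; hi=4 → [5,9,14,11,10,7,6,15,16]
v[mid]=9>5: swap v[1],v[4]; hi=3 → [5,10,14,11,9,7,6,15,16]
v[mid]=10>5: swap v[1],v[3]; hi=2 → [5,11,14,10,9,7,6,15,16]
v[mid]=11>5: swap v[1],v[2]; hi=1 → [5,14,11,10,9,7,6,15,16]
v[mid]=14>5: swap v[1],v[1]; hi=0 → [5,14,11,10,9,7,6,15,16]
end: lo=0, hi=0; v = [5,14,11,10,9,7,6,15,16]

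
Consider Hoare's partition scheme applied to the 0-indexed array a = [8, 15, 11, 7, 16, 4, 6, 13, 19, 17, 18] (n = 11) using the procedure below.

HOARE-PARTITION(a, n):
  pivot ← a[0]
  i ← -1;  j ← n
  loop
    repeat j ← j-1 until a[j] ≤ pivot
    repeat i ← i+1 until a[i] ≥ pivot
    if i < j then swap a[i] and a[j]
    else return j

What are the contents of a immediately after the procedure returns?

pivot=8
j stops at 6 (6), i stops at 0 (8); swap ⇒ [6, 15, 11, 7, 16, 4, 8, 13, 19, 17, 18]
j stops at 5 (4), i stops at 1 (15); swap ⇒ [6, 4, 11, 7, 16, 15, 8, 13, 19, 17, 18]
j stops at 3 (7), i stops at 2 (11); swap ⇒ [6, 4, 7, 11, 16, 15, 8, 13, 19, 17, 18]
j stops at 2, i stops at 3; i≥j ⇒ return 2. a=[6, 4, 7, 11, 16, 15, 8, 13, 19, 17, 18]

[6, 4, 7, 11, 16, 15, 8, 13, 19, 17, 18]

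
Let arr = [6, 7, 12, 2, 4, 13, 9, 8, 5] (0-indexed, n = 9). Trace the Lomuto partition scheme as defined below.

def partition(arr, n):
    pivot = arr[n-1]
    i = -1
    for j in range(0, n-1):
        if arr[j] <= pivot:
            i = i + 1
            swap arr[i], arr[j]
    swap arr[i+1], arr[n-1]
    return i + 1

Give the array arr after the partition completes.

[2, 4, 5, 6, 7, 13, 9, 8, 12]

pivot = arr[8] = 5; i = -1
j=0: arr[0]=6 > 5 → no swap
j=1: arr[1]=7 > 5 → no swap
j=2: arr[2]=12 > 5 → no swap
j=3: arr[3]=2 ≤ 5 → i=0, swap arr[0],arr[3] → [2, 7, 12, 6, 4, 13, 9, 8, 5]
j=4: arr[4]=4 ≤ 5 → i=1, swap arr[1],arr[4] → [2, 4, 12, 6, 7, 13, 9, 8, 5]
j=5: arr[5]=13 > 5 → no swap
j=6: arr[6]=9 > 5 → no swap
j=7: arr[7]=8 > 5 → no swap
final swap arr[2],arr[8] → [2, 4, 5, 6, 7, 13, 9, 8, 12]; return 2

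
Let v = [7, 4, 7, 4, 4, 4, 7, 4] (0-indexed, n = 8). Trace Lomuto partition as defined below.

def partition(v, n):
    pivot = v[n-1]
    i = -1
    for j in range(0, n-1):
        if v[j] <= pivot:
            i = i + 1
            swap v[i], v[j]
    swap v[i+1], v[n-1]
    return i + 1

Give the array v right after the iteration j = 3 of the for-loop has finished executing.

pivot = v[7] = 4; i = -1
j=0: v[0]=7 > 4 → no swap
j=1: v[1]=4 ≤ 4 → i=0, swap v[0],v[1] → [4, 7, 7, 4, 4, 4, 7, 4]
j=2: v[2]=7 > 4 → no swap
j=3: v[3]=4 ≤ 4 → i=1, swap v[1],v[3] → [4, 4, 7, 7, 4, 4, 7, 4]
(after j=3) v = [4, 4, 7, 7, 4, 4, 7, 4]

[4, 4, 7, 7, 4, 4, 7, 4]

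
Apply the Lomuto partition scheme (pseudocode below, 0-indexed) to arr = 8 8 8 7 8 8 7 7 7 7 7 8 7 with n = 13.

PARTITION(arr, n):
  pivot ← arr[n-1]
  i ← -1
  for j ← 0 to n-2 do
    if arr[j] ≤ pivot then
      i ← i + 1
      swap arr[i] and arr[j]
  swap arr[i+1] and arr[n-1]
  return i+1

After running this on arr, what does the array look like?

7 7 7 7 7 7 7 8 8 8 8 8 8

pivot=7, i=-1
j=0: 8>7, skip
j=1: 8>7, skip
j=2: 8>7, skip
j=3: 7≤7, i=0, swap(0,3) ⇒ 7 8 8 8 8 8 7 7 7 7 7 8 7
j=4: 8>7, skip
j=5: 8>7, skip
j=6: 7≤7, i=1, swap(1,6) ⇒ 7 7 8 8 8 8 8 7 7 7 7 8 7
j=7: 7≤7, i=2, swap(2,7) ⇒ 7 7 7 8 8 8 8 8 7 7 7 8 7
j=8: 7≤7, i=3, swap(3,8) ⇒ 7 7 7 7 8 8 8 8 8 7 7 8 7
j=9: 7≤7, i=4, swap(4,9) ⇒ 7 7 7 7 7 8 8 8 8 8 7 8 7
j=10: 7≤7, i=5, swap(5,10) ⇒ 7 7 7 7 7 7 8 8 8 8 8 8 7
j=11: 8>7, skip
swap(6,12) ⇒ 7 7 7 7 7 7 7 8 8 8 8 8 8; return 6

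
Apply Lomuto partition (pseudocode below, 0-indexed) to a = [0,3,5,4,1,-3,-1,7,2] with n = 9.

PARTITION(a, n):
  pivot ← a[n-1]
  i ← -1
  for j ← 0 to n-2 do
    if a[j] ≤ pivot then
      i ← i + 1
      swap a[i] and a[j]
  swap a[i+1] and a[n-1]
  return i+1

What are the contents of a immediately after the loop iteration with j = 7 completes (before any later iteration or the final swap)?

pivot = a[8] = 2; i = -1
j=0: a[0]=0 ≤ 2 → i=0, swap a[0],a[0] (no change) → [0,3,5,4,1,-3,-1,7,2]
j=1: a[1]=3 > 2 → no swap
j=2: a[2]=5 > 2 → no swap
j=3: a[3]=4 > 2 → no swap
j=4: a[4]=1 ≤ 2 → i=1, swap a[1],a[4] → [0,1,5,4,3,-3,-1,7,2]
j=5: a[5]=-3 ≤ 2 → i=2, swap a[2],a[5] → [0,1,-3,4,3,5,-1,7,2]
j=6: a[6]=-1 ≤ 2 → i=3, swap a[3],a[6] → [0,1,-3,-1,3,5,4,7,2]
j=7: a[7]=7 > 2 → no swap
(after j=7) a = [0,1,-3,-1,3,5,4,7,2]

[0,1,-3,-1,3,5,4,7,2]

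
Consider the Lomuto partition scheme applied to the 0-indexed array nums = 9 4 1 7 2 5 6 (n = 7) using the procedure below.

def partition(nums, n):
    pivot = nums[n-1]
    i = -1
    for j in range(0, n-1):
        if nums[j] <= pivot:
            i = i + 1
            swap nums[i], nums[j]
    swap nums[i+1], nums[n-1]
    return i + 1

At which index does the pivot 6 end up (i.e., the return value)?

4

pivot = nums[6] = 6; i = -1
j=0: nums[0]=9 > 6 → no swap
j=1: nums[1]=4 ≤ 6 → i=0, swap nums[0],nums[1] → 4 9 1 7 2 5 6
j=2: nums[2]=1 ≤ 6 → i=1, swap nums[1],nums[2] → 4 1 9 7 2 5 6
j=3: nums[3]=7 > 6 → no swap
j=4: nums[4]=2 ≤ 6 → i=2, swap nums[2],nums[4] → 4 1 2 7 9 5 6
j=5: nums[5]=5 ≤ 6 → i=3, swap nums[3],nums[5] → 4 1 2 5 9 7 6
final swap nums[4],nums[6] → 4 1 2 5 6 7 9; return 4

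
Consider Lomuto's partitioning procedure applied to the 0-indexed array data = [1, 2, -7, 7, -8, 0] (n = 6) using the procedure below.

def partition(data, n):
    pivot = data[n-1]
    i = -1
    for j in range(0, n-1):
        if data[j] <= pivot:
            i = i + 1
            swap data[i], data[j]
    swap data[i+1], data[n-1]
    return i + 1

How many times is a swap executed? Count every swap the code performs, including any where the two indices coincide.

3

pivot=0, i=-1
j=0: 1>0, skip
j=1: 2>0, skip
j=2: -7≤0, i=0, swap(0,2) ⇒ [-7, 2, 1, 7, -8, 0]
j=3: 7>0, skip
j=4: -8≤0, i=1, swap(1,4) ⇒ [-7, -8, 1, 7, 2, 0]
swap(2,5) ⇒ [-7, -8, 0, 7, 2, 1]; return 2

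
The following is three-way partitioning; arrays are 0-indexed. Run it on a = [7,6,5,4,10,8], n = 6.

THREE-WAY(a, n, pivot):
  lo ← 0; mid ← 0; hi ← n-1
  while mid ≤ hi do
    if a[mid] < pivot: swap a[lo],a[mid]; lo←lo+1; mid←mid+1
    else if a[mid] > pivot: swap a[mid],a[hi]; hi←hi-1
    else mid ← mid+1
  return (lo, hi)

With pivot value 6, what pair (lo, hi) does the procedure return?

(2, 2)

pivot = 6; lo=0, mid=0, hi=5
a[mid]=7>6: swap a[0],a[5]; hi=4 → [8,6,5,4,10,7]
a[mid]=8>6: swap a[0],a[4]; hi=3 → [10,6,5,4,8,7]
a[mid]=10>6: swap a[0],a[3]; hi=2 → [4,6,5,10,8,7]
a[mid]=4<6: swap a[0],a[0]; lo=1,mid=1 → [4,6,5,10,8,7]
a[mid]=6=6: mid=2
a[mid]=5<6: swap a[1],a[2]; lo=2,mid=3 → [4,5,6,10,8,7]
end: lo=2, hi=2; a = [4,5,6,10,8,7]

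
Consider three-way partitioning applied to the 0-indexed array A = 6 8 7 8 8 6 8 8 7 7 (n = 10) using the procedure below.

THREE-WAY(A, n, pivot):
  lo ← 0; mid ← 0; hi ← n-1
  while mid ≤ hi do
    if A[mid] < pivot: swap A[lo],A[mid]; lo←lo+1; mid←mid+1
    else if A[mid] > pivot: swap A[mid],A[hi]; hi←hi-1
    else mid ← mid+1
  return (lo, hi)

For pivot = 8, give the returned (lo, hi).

lo=0 mid=0 hi=9
6<8: swap(0,0), lo=1 mid=1 ⇒ 6 8 7 8 8 6 8 8 7 7
8=8: mid=2
7<8: swap(1,2), lo=2 mid=3 ⇒ 6 7 8 8 8 6 8 8 7 7
8=8: mid=4
8=8: mid=5
6<8: swap(2,5), lo=3 mid=6 ⇒ 6 7 6 8 8 8 8 8 7 7
8=8: mid=7
8=8: mid=8
7<8: swap(3,8), lo=4 mid=9 ⇒ 6 7 6 7 8 8 8 8 8 7
7<8: swap(4,9), lo=5 mid=10 ⇒ 6 7 6 7 7 8 8 8 8 8
done. lo=5 hi=9; A=6 7 6 7 7 8 8 8 8 8

(5, 9)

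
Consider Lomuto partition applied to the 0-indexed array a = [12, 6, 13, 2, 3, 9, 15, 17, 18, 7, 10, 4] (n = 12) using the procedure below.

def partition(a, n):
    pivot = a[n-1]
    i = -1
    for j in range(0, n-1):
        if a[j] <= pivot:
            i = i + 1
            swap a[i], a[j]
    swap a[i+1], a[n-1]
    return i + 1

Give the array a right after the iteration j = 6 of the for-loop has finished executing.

pivot=4, i=-1
j=0: 12>4, skip
j=1: 6>4, skip
j=2: 13>4, skip
j=3: 2≤4, i=0, swap(0,3) ⇒ [2, 6, 13, 12, 3, 9, 15, 17, 18, 7, 10, 4]
j=4: 3≤4, i=1, swap(1,4) ⇒ [2, 3, 13, 12, 6, 9, 15, 17, 18, 7, 10, 4]
j=5: 9>4, skip
j=6: 15>4, skip
(after j=6) a = [2, 3, 13, 12, 6, 9, 15, 17, 18, 7, 10, 4]

[2, 3, 13, 12, 6, 9, 15, 17, 18, 7, 10, 4]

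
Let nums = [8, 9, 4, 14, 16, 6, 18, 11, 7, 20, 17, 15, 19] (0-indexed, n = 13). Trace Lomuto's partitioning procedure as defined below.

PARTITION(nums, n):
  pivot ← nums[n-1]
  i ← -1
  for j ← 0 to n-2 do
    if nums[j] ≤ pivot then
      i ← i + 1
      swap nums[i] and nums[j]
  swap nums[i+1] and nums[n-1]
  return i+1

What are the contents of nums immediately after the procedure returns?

pivot = nums[12] = 19; i = -1
j=0: nums[0]=8 ≤ 19 → i=0, swap nums[0],nums[0] (no change) → [8, 9, 4, 14, 16, 6, 18, 11, 7, 20, 17, 15, 19]
j=1: nums[1]=9 ≤ 19 → i=1, swap nums[1],nums[1] (no change) → [8, 9, 4, 14, 16, 6, 18, 11, 7, 20, 17, 15, 19]
j=2: nums[2]=4 ≤ 19 → i=2, swap nums[2],nums[2] (no change) → [8, 9, 4, 14, 16, 6, 18, 11, 7, 20, 17, 15, 19]
j=3: nums[3]=14 ≤ 19 → i=3, swap nums[3],nums[3] (no change) → [8, 9, 4, 14, 16, 6, 18, 11, 7, 20, 17, 15, 19]
j=4: nums[4]=16 ≤ 19 → i=4, swap nums[4],nums[4] (no change) → [8, 9, 4, 14, 16, 6, 18, 11, 7, 20, 17, 15, 19]
j=5: nums[5]=6 ≤ 19 → i=5, swap nums[5],nums[5] (no change) → [8, 9, 4, 14, 16, 6, 18, 11, 7, 20, 17, 15, 19]
j=6: nums[6]=18 ≤ 19 → i=6, swap nums[6],nums[6] (no change) → [8, 9, 4, 14, 16, 6, 18, 11, 7, 20, 17, 15, 19]
j=7: nums[7]=11 ≤ 19 → i=7, swap nums[7],nums[7] (no change) → [8, 9, 4, 14, 16, 6, 18, 11, 7, 20, 17, 15, 19]
j=8: nums[8]=7 ≤ 19 → i=8, swap nums[8],nums[8] (no change) → [8, 9, 4, 14, 16, 6, 18, 11, 7, 20, 17, 15, 19]
j=9: nums[9]=20 > 19 → no swap
j=10: nums[10]=17 ≤ 19 → i=9, swap nums[9],nums[10] → [8, 9, 4, 14, 16, 6, 18, 11, 7, 17, 20, 15, 19]
j=11: nums[11]=15 ≤ 19 → i=10, swap nums[10],nums[11] → [8, 9, 4, 14, 16, 6, 18, 11, 7, 17, 15, 20, 19]
final swap nums[11],nums[12] → [8, 9, 4, 14, 16, 6, 18, 11, 7, 17, 15, 19, 20]; return 11

[8, 9, 4, 14, 16, 6, 18, 11, 7, 17, 15, 19, 20]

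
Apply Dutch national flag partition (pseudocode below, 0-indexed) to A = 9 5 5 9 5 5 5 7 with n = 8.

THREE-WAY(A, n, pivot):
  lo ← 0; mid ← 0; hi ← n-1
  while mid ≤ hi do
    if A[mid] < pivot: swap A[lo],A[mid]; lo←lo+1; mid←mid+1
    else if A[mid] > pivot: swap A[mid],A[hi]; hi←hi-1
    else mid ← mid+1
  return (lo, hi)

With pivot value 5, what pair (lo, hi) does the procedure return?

(0, 4)

pivot = 5; lo=0, mid=0, hi=7
A[mid]=9>5: swap A[0],A[7]; hi=6 → 7 5 5 9 5 5 5 9
A[mid]=7>5: swap A[0],A[6]; hi=5 → 5 5 5 9 5 5 7 9
A[mid]=5=5: mid=1
A[mid]=5=5: mid=2
A[mid]=5=5: mid=3
A[mid]=9>5: swap A[3],A[5]; hi=4 → 5 5 5 5 5 9 7 9
A[mid]=5=5: mid=4
A[mid]=5=5: mid=5
end: lo=0, hi=4; A = 5 5 5 5 5 9 7 9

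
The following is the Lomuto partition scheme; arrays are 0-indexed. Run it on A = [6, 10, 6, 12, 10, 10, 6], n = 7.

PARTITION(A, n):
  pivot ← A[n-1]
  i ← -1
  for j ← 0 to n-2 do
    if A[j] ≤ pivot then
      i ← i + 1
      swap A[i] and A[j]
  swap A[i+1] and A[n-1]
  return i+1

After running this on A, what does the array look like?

[6, 6, 6, 12, 10, 10, 10]

pivot=6, i=-1
j=0: 6≤6, i=0, swap(0,0) ⇒ [6, 10, 6, 12, 10, 10, 6]
j=1: 10>6, skip
j=2: 6≤6, i=1, swap(1,2) ⇒ [6, 6, 10, 12, 10, 10, 6]
j=3: 12>6, skip
j=4: 10>6, skip
j=5: 10>6, skip
swap(2,6) ⇒ [6, 6, 6, 12, 10, 10, 10]; return 2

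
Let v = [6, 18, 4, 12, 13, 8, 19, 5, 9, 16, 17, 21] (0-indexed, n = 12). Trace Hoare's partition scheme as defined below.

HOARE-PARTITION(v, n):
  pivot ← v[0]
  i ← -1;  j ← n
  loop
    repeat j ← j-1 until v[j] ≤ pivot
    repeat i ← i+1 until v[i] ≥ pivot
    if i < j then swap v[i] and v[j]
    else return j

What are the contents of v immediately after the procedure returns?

pivot=6
j stops at 7 (5), i stops at 0 (6); swap ⇒ [5, 18, 4, 12, 13, 8, 19, 6, 9, 16, 17, 21]
j stops at 2 (4), i stops at 1 (18); swap ⇒ [5, 4, 18, 12, 13, 8, 19, 6, 9, 16, 17, 21]
j stops at 1, i stops at 2; i≥j ⇒ return 1. v=[5, 4, 18, 12, 13, 8, 19, 6, 9, 16, 17, 21]

[5, 4, 18, 12, 13, 8, 19, 6, 9, 16, 17, 21]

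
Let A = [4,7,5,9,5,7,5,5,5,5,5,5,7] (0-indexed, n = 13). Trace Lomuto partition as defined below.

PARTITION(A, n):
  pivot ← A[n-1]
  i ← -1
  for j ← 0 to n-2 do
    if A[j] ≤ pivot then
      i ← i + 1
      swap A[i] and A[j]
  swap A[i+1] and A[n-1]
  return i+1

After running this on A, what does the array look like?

[4,7,5,5,7,5,5,5,5,5,5,7,9]

pivot = A[12] = 7; i = -1
j=0: A[0]=4 ≤ 7 → i=0, swap A[0],A[0] (no change) → [4,7,5,9,5,7,5,5,5,5,5,5,7]
j=1: A[1]=7 ≤ 7 → i=1, swap A[1],A[1] (no change) → [4,7,5,9,5,7,5,5,5,5,5,5,7]
j=2: A[2]=5 ≤ 7 → i=2, swap A[2],A[2] (no change) → [4,7,5,9,5,7,5,5,5,5,5,5,7]
j=3: A[3]=9 > 7 → no swap
j=4: A[4]=5 ≤ 7 → i=3, swap A[3],A[4] → [4,7,5,5,9,7,5,5,5,5,5,5,7]
j=5: A[5]=7 ≤ 7 → i=4, swap A[4],A[5] → [4,7,5,5,7,9,5,5,5,5,5,5,7]
j=6: A[6]=5 ≤ 7 → i=5, swap A[5],A[6] → [4,7,5,5,7,5,9,5,5,5,5,5,7]
j=7: A[7]=5 ≤ 7 → i=6, swap A[6],A[7] → [4,7,5,5,7,5,5,9,5,5,5,5,7]
j=8: A[8]=5 ≤ 7 → i=7, swap A[7],A[8] → [4,7,5,5,7,5,5,5,9,5,5,5,7]
j=9: A[9]=5 ≤ 7 → i=8, swap A[8],A[9] → [4,7,5,5,7,5,5,5,5,9,5,5,7]
j=10: A[10]=5 ≤ 7 → i=9, swap A[9],A[10] → [4,7,5,5,7,5,5,5,5,5,9,5,7]
j=11: A[11]=5 ≤ 7 → i=10, swap A[10],A[11] → [4,7,5,5,7,5,5,5,5,5,5,9,7]
final swap A[11],A[12] → [4,7,5,5,7,5,5,5,5,5,5,7,9]; return 11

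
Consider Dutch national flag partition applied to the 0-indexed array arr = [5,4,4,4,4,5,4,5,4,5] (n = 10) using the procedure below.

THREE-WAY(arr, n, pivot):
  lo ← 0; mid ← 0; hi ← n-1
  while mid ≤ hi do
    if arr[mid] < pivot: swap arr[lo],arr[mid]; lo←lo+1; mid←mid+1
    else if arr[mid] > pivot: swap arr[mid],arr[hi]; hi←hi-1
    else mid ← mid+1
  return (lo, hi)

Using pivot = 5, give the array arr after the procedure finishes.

[4,4,4,4,4,4,5,5,5,5]

lo=0 mid=0 hi=9
5=5: mid=1
4<5: swap(0,1), lo=1 mid=2 ⇒ [4,5,4,4,4,5,4,5,4,5]
4<5: swap(1,2), lo=2 mid=3 ⇒ [4,4,5,4,4,5,4,5,4,5]
4<5: swap(2,3), lo=3 mid=4 ⇒ [4,4,4,5,4,5,4,5,4,5]
4<5: swap(3,4), lo=4 mid=5 ⇒ [4,4,4,4,5,5,4,5,4,5]
5=5: mid=6
4<5: swap(4,6), lo=5 mid=7 ⇒ [4,4,4,4,4,5,5,5,4,5]
5=5: mid=8
4<5: swap(5,8), lo=6 mid=9 ⇒ [4,4,4,4,4,4,5,5,5,5]
5=5: mid=10
done. lo=6 hi=9; arr=[4,4,4,4,4,4,5,5,5,5]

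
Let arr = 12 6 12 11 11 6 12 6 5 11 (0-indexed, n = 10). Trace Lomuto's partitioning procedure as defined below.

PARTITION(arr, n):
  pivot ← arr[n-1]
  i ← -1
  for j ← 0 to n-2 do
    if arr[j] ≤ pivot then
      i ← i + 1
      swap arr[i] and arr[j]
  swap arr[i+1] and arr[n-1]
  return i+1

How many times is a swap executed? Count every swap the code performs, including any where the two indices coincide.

7

pivot=11, i=-1
j=0: 12>11, skip
j=1: 6≤11, i=0, swap(0,1) ⇒ 6 12 12 11 11 6 12 6 5 11
j=2: 12>11, skip
j=3: 11≤11, i=1, swap(1,3) ⇒ 6 11 12 12 11 6 12 6 5 11
j=4: 11≤11, i=2, swap(2,4) ⇒ 6 11 11 12 12 6 12 6 5 11
j=5: 6≤11, i=3, swap(3,5) ⇒ 6 11 11 6 12 12 12 6 5 11
j=6: 12>11, skip
j=7: 6≤11, i=4, swap(4,7) ⇒ 6 11 11 6 6 12 12 12 5 11
j=8: 5≤11, i=5, swap(5,8) ⇒ 6 11 11 6 6 5 12 12 12 11
swap(6,9) ⇒ 6 11 11 6 6 5 11 12 12 12; return 6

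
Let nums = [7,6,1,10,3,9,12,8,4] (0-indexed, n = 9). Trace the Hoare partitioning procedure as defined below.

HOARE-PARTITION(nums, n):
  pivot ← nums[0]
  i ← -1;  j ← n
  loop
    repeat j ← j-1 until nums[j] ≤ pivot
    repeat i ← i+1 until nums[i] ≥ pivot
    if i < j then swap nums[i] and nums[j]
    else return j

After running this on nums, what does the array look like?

pivot = nums[0] = 7; i = -1, j = 9
j→8 (nums[8]=4≤7), i→0 (nums[0]=7≥7); i<j, swap → [4,6,1,10,3,9,12,8,7]
j→4 (nums[4]=3≤7), i→3 (nums[3]=10≥7); i<j, swap → [4,6,1,3,10,9,12,8,7]
j→3, i→4; i≥j, return j=3. nums = [4,6,1,3,10,9,12,8,7]

[4,6,1,3,10,9,12,8,7]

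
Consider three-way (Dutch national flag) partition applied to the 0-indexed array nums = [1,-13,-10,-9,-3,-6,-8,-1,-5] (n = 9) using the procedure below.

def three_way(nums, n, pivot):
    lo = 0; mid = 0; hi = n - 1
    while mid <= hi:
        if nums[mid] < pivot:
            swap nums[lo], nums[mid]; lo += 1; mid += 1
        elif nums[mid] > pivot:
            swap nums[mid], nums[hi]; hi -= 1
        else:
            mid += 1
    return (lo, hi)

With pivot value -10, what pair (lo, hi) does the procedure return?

(1, 1)

lo=0 mid=0 hi=8
1>-10: swap(0,8), hi=7 ⇒ [-5,-13,-10,-9,-3,-6,-8,-1,1]
-5>-10: swap(0,7), hi=6 ⇒ [-1,-13,-10,-9,-3,-6,-8,-5,1]
-1>-10: swap(0,6), hi=5 ⇒ [-8,-13,-10,-9,-3,-6,-1,-5,1]
-8>-10: swap(0,5), hi=4 ⇒ [-6,-13,-10,-9,-3,-8,-1,-5,1]
-6>-10: swap(0,4), hi=3 ⇒ [-3,-13,-10,-9,-6,-8,-1,-5,1]
-3>-10: swap(0,3), hi=2 ⇒ [-9,-13,-10,-3,-6,-8,-1,-5,1]
-9>-10: swap(0,2), hi=1 ⇒ [-10,-13,-9,-3,-6,-8,-1,-5,1]
-10=-10: mid=1
-13<-10: swap(0,1), lo=1 mid=2 ⇒ [-13,-10,-9,-3,-6,-8,-1,-5,1]
done. lo=1 hi=1; nums=[-13,-10,-9,-3,-6,-8,-1,-5,1]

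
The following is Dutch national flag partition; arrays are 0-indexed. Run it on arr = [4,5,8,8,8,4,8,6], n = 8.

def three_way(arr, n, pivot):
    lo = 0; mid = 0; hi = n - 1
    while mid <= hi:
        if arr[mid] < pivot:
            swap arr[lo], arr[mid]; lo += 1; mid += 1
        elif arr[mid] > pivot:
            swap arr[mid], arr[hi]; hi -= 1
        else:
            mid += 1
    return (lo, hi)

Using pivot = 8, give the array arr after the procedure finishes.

[4,5,4,6,8,8,8,8]

lo=0 mid=0 hi=7
4<8: swap(0,0), lo=1 mid=1 ⇒ [4,5,8,8,8,4,8,6]
5<8: swap(1,1), lo=2 mid=2 ⇒ [4,5,8,8,8,4,8,6]
8=8: mid=3
8=8: mid=4
8=8: mid=5
4<8: swap(2,5), lo=3 mid=6 ⇒ [4,5,4,8,8,8,8,6]
8=8: mid=7
6<8: swap(3,7), lo=4 mid=8 ⇒ [4,5,4,6,8,8,8,8]
done. lo=4 hi=7; arr=[4,5,4,6,8,8,8,8]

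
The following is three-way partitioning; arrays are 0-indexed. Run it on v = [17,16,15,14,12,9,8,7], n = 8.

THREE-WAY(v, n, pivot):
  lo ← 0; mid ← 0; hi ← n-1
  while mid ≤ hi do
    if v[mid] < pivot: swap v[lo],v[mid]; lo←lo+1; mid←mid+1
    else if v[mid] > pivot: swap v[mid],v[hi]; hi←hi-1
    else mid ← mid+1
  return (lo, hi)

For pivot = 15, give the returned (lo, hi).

(5, 5)

lo=0 mid=0 hi=7
17>15: swap(0,7), hi=6 ⇒ [7,16,15,14,12,9,8,17]
7<15: swap(0,0), lo=1 mid=1 ⇒ [7,16,15,14,12,9,8,17]
16>15: swap(1,6), hi=5 ⇒ [7,8,15,14,12,9,16,17]
8<15: swap(1,1), lo=2 mid=2 ⇒ [7,8,15,14,12,9,16,17]
15=15: mid=3
14<15: swap(2,3), lo=3 mid=4 ⇒ [7,8,14,15,12,9,16,17]
12<15: swap(3,4), lo=4 mid=5 ⇒ [7,8,14,12,15,9,16,17]
9<15: swap(4,5), lo=5 mid=6 ⇒ [7,8,14,12,9,15,16,17]
done. lo=5 hi=5; v=[7,8,14,12,9,15,16,17]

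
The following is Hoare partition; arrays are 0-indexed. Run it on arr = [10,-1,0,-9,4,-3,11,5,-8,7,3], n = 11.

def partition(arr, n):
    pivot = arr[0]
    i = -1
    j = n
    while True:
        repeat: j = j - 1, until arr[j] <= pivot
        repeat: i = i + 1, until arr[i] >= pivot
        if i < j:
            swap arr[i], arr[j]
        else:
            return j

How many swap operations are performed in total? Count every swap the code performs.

2

pivot = arr[0] = 10; i = -1, j = 11
j→10 (arr[10]=3≤10), i→0 (arr[0]=10≥10); i<j, swap → [3,-1,0,-9,4,-3,11,5,-8,7,10]
j→9 (arr[9]=7≤10), i→6 (arr[6]=11≥10); i<j, swap → [3,-1,0,-9,4,-3,7,5,-8,11,10]
j→8, i→9; i≥j, return j=8. arr = [3,-1,0,-9,4,-3,7,5,-8,11,10]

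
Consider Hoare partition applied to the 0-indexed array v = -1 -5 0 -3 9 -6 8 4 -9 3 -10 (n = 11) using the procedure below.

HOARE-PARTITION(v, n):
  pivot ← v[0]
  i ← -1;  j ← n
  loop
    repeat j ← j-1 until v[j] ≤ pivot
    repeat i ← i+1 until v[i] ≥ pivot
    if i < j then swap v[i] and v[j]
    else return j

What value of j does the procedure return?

pivot = v[0] = -1; i = -1, j = 11
j→10 (v[10]=-10≤-1), i→0 (v[0]=-1≥-1); i<j, swap → -10 -5 0 -3 9 -6 8 4 -9 3 -1
j→8 (v[8]=-9≤-1), i→2 (v[2]=0≥-1); i<j, swap → -10 -5 -9 -3 9 -6 8 4 0 3 -1
j→5 (v[5]=-6≤-1), i→4 (v[4]=9≥-1); i<j, swap → -10 -5 -9 -3 -6 9 8 4 0 3 -1
j→4, i→5; i≥j, return j=4. v = -10 -5 -9 -3 -6 9 8 4 0 3 -1

4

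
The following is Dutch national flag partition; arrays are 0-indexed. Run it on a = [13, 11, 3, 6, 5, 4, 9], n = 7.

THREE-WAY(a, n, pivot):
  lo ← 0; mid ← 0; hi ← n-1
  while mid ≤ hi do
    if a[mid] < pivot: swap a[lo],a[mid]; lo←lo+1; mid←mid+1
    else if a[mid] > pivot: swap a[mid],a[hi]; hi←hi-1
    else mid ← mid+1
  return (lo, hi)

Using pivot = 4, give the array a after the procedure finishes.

[3, 4, 6, 5, 11, 9, 13]

pivot = 4; lo=0, mid=0, hi=6
a[mid]=13>4: swap a[0],a[6]; hi=5 → [9, 11, 3, 6, 5, 4, 13]
a[mid]=9>4: swap a[0],a[5]; hi=4 → [4, 11, 3, 6, 5, 9, 13]
a[mid]=4=4: mid=1
a[mid]=11>4: swap a[1],a[4]; hi=3 → [4, 5, 3, 6, 11, 9, 13]
a[mid]=5>4: swap a[1],a[3]; hi=2 → [4, 6, 3, 5, 11, 9, 13]
a[mid]=6>4: swap a[1],a[2]; hi=1 → [4, 3, 6, 5, 11, 9, 13]
a[mid]=3<4: swap a[0],a[1]; lo=1,mid=2 → [3, 4, 6, 5, 11, 9, 13]
end: lo=1, hi=1; a = [3, 4, 6, 5, 11, 9, 13]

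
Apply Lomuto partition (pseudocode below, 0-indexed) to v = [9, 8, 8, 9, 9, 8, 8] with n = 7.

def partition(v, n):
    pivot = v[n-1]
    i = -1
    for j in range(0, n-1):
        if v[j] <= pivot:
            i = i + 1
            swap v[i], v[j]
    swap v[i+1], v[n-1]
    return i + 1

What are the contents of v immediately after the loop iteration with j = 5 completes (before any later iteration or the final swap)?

pivot=8, i=-1
j=0: 9>8, skip
j=1: 8≤8, i=0, swap(0,1) ⇒ [8, 9, 8, 9, 9, 8, 8]
j=2: 8≤8, i=1, swap(1,2) ⇒ [8, 8, 9, 9, 9, 8, 8]
j=3: 9>8, skip
j=4: 9>8, skip
j=5: 8≤8, i=2, swap(2,5) ⇒ [8, 8, 8, 9, 9, 9, 8]
(after j=5) v = [8, 8, 8, 9, 9, 9, 8]

[8, 8, 8, 9, 9, 9, 8]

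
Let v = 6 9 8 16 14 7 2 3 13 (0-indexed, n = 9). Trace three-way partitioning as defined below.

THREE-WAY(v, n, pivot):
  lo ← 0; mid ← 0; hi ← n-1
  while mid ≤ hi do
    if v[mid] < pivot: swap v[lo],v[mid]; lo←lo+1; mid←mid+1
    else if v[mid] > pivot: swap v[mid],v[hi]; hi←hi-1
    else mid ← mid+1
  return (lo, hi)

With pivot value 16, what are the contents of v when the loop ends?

6 9 8 14 7 2 3 13 16

lo=0 mid=0 hi=8
6<16: swap(0,0), lo=1 mid=1 ⇒ 6 9 8 16 14 7 2 3 13
9<16: swap(1,1), lo=2 mid=2 ⇒ 6 9 8 16 14 7 2 3 13
8<16: swap(2,2), lo=3 mid=3 ⇒ 6 9 8 16 14 7 2 3 13
16=16: mid=4
14<16: swap(3,4), lo=4 mid=5 ⇒ 6 9 8 14 16 7 2 3 13
7<16: swap(4,5), lo=5 mid=6 ⇒ 6 9 8 14 7 16 2 3 13
2<16: swap(5,6), lo=6 mid=7 ⇒ 6 9 8 14 7 2 16 3 13
3<16: swap(6,7), lo=7 mid=8 ⇒ 6 9 8 14 7 2 3 16 13
13<16: swap(7,8), lo=8 mid=9 ⇒ 6 9 8 14 7 2 3 13 16
done. lo=8 hi=8; v=6 9 8 14 7 2 3 13 16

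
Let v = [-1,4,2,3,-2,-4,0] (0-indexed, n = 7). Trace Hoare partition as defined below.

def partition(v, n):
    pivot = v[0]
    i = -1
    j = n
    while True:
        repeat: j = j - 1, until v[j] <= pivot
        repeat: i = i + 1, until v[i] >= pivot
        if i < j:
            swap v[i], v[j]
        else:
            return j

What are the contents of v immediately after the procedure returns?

pivot = v[0] = -1; i = -1, j = 7
j→5 (v[5]=-4≤-1), i→0 (v[0]=-1≥-1); i<j, swap → [-4,4,2,3,-2,-1,0]
j→4 (v[4]=-2≤-1), i→1 (v[1]=4≥-1); i<j, swap → [-4,-2,2,3,4,-1,0]
j→1, i→2; i≥j, return j=1. v = [-4,-2,2,3,4,-1,0]

[-4,-2,2,3,4,-1,0]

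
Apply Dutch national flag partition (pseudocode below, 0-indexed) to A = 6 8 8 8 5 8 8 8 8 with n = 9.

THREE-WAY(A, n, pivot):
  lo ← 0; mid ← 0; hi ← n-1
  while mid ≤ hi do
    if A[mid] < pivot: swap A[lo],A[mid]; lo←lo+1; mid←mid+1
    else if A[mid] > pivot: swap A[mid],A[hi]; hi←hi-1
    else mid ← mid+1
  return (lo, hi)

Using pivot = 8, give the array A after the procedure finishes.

pivot = 8; lo=0, mid=0, hi=8
A[mid]=6<8: swap A[0],A[0]; lo=1,mid=1 → 6 8 8 8 5 8 8 8 8
A[mid]=8=8: mid=2
A[mid]=8=8: mid=3
A[mid]=8=8: mid=4
A[mid]=5<8: swap A[1],A[4]; lo=2,mid=5 → 6 5 8 8 8 8 8 8 8
A[mid]=8=8: mid=6
A[mid]=8=8: mid=7
A[mid]=8=8: mid=8
A[mid]=8=8: mid=9
end: lo=2, hi=8; A = 6 5 8 8 8 8 8 8 8

6 5 8 8 8 8 8 8 8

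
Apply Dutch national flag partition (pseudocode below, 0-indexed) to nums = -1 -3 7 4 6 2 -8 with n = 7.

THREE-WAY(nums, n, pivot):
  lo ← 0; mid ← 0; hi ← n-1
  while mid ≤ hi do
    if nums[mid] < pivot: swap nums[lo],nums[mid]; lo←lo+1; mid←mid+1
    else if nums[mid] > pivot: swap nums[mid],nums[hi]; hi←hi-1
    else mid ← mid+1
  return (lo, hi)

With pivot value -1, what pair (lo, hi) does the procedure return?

lo=0 mid=0 hi=6
-1=-1: mid=1
-3<-1: swap(0,1), lo=1 mid=2 ⇒ -3 -1 7 4 6 2 -8
7>-1: swap(2,6), hi=5 ⇒ -3 -1 -8 4 6 2 7
-8<-1: swap(1,2), lo=2 mid=3 ⇒ -3 -8 -1 4 6 2 7
4>-1: swap(3,5), hi=4 ⇒ -3 -8 -1 2 6 4 7
2>-1: swap(3,4), hi=3 ⇒ -3 -8 -1 6 2 4 7
6>-1: swap(3,3), hi=2 ⇒ -3 -8 -1 6 2 4 7
done. lo=2 hi=2; nums=-3 -8 -1 6 2 4 7

(2, 2)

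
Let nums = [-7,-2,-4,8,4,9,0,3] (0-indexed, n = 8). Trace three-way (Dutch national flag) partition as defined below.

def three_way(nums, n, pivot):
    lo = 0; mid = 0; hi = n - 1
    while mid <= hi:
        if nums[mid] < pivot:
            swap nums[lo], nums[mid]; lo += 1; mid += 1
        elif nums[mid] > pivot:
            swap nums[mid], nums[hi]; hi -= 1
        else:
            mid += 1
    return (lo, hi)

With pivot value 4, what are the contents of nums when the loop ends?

pivot = 4; lo=0, mid=0, hi=7
nums[mid]=-7<4: swap nums[0],nums[0]; lo=1,mid=1 → [-7,-2,-4,8,4,9,0,3]
nums[mid]=-2<4: swap nums[1],nums[1]; lo=2,mid=2 → [-7,-2,-4,8,4,9,0,3]
nums[mid]=-4<4: swap nums[2],nums[2]; lo=3,mid=3 → [-7,-2,-4,8,4,9,0,3]
nums[mid]=8>4: swap nums[3],nums[7]; hi=6 → [-7,-2,-4,3,4,9,0,8]
nums[mid]=3<4: swap nums[3],nums[3]; lo=4,mid=4 → [-7,-2,-4,3,4,9,0,8]
nums[mid]=4=4: mid=5
nums[mid]=9>4: swap nums[5],nums[6]; hi=5 → [-7,-2,-4,3,4,0,9,8]
nums[mid]=0<4: swap nums[4],nums[5]; lo=5,mid=6 → [-7,-2,-4,3,0,4,9,8]
end: lo=5, hi=5; nums = [-7,-2,-4,3,0,4,9,8]

[-7,-2,-4,3,0,4,9,8]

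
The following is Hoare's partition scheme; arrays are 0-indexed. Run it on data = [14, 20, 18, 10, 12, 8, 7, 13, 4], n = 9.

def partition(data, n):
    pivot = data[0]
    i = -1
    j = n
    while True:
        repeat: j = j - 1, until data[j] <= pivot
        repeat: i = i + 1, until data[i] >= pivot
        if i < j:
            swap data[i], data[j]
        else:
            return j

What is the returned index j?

5

pivot=14
j stops at 8 (4), i stops at 0 (14); swap ⇒ [4, 20, 18, 10, 12, 8, 7, 13, 14]
j stops at 7 (13), i stops at 1 (20); swap ⇒ [4, 13, 18, 10, 12, 8, 7, 20, 14]
j stops at 6 (7), i stops at 2 (18); swap ⇒ [4, 13, 7, 10, 12, 8, 18, 20, 14]
j stops at 5, i stops at 6; i≥j ⇒ return 5. data=[4, 13, 7, 10, 12, 8, 18, 20, 14]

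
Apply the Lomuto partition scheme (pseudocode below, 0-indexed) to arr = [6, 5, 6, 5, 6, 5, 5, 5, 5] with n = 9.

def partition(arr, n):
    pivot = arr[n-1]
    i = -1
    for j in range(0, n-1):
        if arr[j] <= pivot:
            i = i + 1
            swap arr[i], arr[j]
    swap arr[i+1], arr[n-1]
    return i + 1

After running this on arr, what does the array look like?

[5, 5, 5, 5, 5, 5, 6, 6, 6]

pivot=5, i=-1
j=0: 6>5, skip
j=1: 5≤5, i=0, swap(0,1) ⇒ [5, 6, 6, 5, 6, 5, 5, 5, 5]
j=2: 6>5, skip
j=3: 5≤5, i=1, swap(1,3) ⇒ [5, 5, 6, 6, 6, 5, 5, 5, 5]
j=4: 6>5, skip
j=5: 5≤5, i=2, swap(2,5) ⇒ [5, 5, 5, 6, 6, 6, 5, 5, 5]
j=6: 5≤5, i=3, swap(3,6) ⇒ [5, 5, 5, 5, 6, 6, 6, 5, 5]
j=7: 5≤5, i=4, swap(4,7) ⇒ [5, 5, 5, 5, 5, 6, 6, 6, 5]
swap(5,8) ⇒ [5, 5, 5, 5, 5, 5, 6, 6, 6]; return 5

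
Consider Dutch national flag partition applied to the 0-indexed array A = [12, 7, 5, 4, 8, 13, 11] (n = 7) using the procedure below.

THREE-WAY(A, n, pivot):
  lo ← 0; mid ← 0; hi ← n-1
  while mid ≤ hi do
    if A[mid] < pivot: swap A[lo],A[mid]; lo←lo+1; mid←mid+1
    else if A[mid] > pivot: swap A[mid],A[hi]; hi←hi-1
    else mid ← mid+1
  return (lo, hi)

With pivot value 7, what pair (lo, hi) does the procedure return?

pivot = 7; lo=0, mid=0, hi=6
A[mid]=12>7: swap A[0],A[6]; hi=5 → [11, 7, 5, 4, 8, 13, 12]
A[mid]=11>7: swap A[0],A[5]; hi=4 → [13, 7, 5, 4, 8, 11, 12]
A[mid]=13>7: swap A[0],A[4]; hi=3 → [8, 7, 5, 4, 13, 11, 12]
A[mid]=8>7: swap A[0],A[3]; hi=2 → [4, 7, 5, 8, 13, 11, 12]
A[mid]=4<7: swap A[0],A[0]; lo=1,mid=1 → [4, 7, 5, 8, 13, 11, 12]
A[mid]=7=7: mid=2
A[mid]=5<7: swap A[1],A[2]; lo=2,mid=3 → [4, 5, 7, 8, 13, 11, 12]
end: lo=2, hi=2; A = [4, 5, 7, 8, 13, 11, 12]

(2, 2)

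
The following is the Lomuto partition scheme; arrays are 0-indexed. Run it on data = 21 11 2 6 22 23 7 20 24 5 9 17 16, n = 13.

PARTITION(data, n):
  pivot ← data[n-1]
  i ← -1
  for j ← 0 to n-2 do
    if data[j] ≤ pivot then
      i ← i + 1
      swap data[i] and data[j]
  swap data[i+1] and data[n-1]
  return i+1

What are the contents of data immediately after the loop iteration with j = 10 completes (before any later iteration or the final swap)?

11 2 6 7 5 9 21 20 24 22 23 17 16

pivot = data[12] = 16; i = -1
j=0: data[0]=21 > 16 → no swap
j=1: data[1]=11 ≤ 16 → i=0, swap data[0],data[1] → 11 21 2 6 22 23 7 20 24 5 9 17 16
j=2: data[2]=2 ≤ 16 → i=1, swap data[1],data[2] → 11 2 21 6 22 23 7 20 24 5 9 17 16
j=3: data[3]=6 ≤ 16 → i=2, swap data[2],data[3] → 11 2 6 21 22 23 7 20 24 5 9 17 16
j=4: data[4]=22 > 16 → no swap
j=5: data[5]=23 > 16 → no swap
j=6: data[6]=7 ≤ 16 → i=3, swap data[3],data[6] → 11 2 6 7 22 23 21 20 24 5 9 17 16
j=7: data[7]=20 > 16 → no swap
j=8: data[8]=24 > 16 → no swap
j=9: data[9]=5 ≤ 16 → i=4, swap data[4],data[9] → 11 2 6 7 5 23 21 20 24 22 9 17 16
j=10: data[10]=9 ≤ 16 → i=5, swap data[5],data[10] → 11 2 6 7 5 9 21 20 24 22 23 17 16
(after j=10) data = 11 2 6 7 5 9 21 20 24 22 23 17 16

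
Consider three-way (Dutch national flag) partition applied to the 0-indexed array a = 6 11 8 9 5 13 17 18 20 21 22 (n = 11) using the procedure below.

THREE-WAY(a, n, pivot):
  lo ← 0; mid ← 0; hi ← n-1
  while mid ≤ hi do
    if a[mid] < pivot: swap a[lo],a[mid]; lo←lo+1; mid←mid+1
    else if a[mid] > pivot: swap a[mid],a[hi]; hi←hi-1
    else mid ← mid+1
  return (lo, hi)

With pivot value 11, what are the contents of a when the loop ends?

lo=0 mid=0 hi=10
6<11: swap(0,0), lo=1 mid=1 ⇒ 6 11 8 9 5 13 17 18 20 21 22
11=11: mid=2
8<11: swap(1,2), lo=2 mid=3 ⇒ 6 8 11 9 5 13 17 18 20 21 22
9<11: swap(2,3), lo=3 mid=4 ⇒ 6 8 9 11 5 13 17 18 20 21 22
5<11: swap(3,4), lo=4 mid=5 ⇒ 6 8 9 5 11 13 17 18 20 21 22
13>11: swap(5,10), hi=9 ⇒ 6 8 9 5 11 22 17 18 20 21 13
22>11: swap(5,9), hi=8 ⇒ 6 8 9 5 11 21 17 18 20 22 13
21>11: swap(5,8), hi=7 ⇒ 6 8 9 5 11 20 17 18 21 22 13
20>11: swap(5,7), hi=6 ⇒ 6 8 9 5 11 18 17 20 21 22 13
18>11: swap(5,6), hi=5 ⇒ 6 8 9 5 11 17 18 20 21 22 13
17>11: swap(5,5), hi=4 ⇒ 6 8 9 5 11 17 18 20 21 22 13
done. lo=4 hi=4; a=6 8 9 5 11 17 18 20 21 22 13

6 8 9 5 11 17 18 20 21 22 13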